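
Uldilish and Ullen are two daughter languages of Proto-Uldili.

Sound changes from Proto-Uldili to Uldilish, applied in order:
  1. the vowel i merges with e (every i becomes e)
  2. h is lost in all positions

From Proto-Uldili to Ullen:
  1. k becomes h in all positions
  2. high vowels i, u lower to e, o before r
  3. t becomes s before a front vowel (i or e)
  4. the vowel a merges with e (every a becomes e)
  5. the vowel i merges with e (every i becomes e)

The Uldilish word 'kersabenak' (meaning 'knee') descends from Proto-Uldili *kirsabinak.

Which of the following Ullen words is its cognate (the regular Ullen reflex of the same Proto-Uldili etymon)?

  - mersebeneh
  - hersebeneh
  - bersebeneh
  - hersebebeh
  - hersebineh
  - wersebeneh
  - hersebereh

hersebeneh

Ullen: *kirsabinak
  kirsabinak → hirsabinah   [unconditioned shift]
  hirsabinah → hersabinah   [pre-rhotic lowering]
  hersabinah (rule 3 does not apply)
  hersabinah → hersebineh   [vowel merger]
  hersebineh → hersebeneh   [vowel merger]
  giving Ullen hersebeneh.
Among the options, 'hersebeneh' alone shows every Ullen change applied in order.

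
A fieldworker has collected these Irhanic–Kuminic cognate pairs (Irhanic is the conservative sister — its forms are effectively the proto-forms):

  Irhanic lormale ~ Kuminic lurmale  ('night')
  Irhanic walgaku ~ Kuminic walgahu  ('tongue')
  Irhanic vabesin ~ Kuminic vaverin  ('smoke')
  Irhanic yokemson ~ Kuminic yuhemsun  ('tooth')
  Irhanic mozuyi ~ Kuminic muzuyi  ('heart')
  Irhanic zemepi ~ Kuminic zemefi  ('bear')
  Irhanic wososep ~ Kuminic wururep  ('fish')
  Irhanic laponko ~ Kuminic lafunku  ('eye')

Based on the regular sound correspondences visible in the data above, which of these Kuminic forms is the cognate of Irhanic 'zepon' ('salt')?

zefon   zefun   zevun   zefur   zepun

laponko ~ lafunku — Irhanic p corresponds to Kuminic f between vowels (before a back vowel).
yokemson ~ yuhemsun, laponko ~ lafunku — Irhanic o corresponds to Kuminic u after a consonant, before a nasal.
Applying these to Irhanic 'zepon':
  zepon → zefon   (p→f between vowels (before a back vowel))
  zefon → zefun   (o→u after a consonant, before a nasal)
So the Kuminic cognate is 'zefun'.

zefun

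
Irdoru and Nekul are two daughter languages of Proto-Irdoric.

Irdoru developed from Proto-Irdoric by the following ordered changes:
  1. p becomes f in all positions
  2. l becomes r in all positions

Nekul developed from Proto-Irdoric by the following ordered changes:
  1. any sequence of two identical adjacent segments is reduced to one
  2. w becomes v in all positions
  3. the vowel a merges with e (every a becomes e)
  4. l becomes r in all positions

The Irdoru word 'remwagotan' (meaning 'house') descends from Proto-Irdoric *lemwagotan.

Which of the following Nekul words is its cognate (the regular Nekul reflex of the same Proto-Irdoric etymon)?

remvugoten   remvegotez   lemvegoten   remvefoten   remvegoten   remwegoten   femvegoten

remvegoten

Nekul: start from *lemwagotan.
  rule 1: no change — lemwagotan
  rule 2 (unconditioned shift): lemwagotan → lemvagotan
  rule 3 (vowel merger): lemvagotan → lemvegoten
  rule 4 (unconditioned shift): lemvegoten → remvegoten
  ⇒ Nekul remvegoten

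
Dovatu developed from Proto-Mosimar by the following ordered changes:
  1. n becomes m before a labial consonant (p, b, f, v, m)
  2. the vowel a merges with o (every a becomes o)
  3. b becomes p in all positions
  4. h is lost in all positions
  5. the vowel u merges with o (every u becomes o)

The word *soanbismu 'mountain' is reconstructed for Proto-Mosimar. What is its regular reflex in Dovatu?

Dovatu: *soanbismu > soambismu > soombismu > soompismu > soompismo  (by nasal place assimilation, vowel merger, unconditioned shift, vowel merger)

soompismo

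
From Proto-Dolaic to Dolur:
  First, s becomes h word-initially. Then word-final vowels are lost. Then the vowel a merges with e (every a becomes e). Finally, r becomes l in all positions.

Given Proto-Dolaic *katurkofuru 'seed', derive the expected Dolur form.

Dolur: start from *katurkofuru.
  rule 1: no change — katurkofuru
  rule 2 (apocope): katurkofuru → katurkofur
  rule 3 (vowel merger): katurkofur → keturkofur
  rule 4 (unconditioned shift): keturkofur → ketulkoful
  ⇒ Dolur ketulkoful

ketulkoful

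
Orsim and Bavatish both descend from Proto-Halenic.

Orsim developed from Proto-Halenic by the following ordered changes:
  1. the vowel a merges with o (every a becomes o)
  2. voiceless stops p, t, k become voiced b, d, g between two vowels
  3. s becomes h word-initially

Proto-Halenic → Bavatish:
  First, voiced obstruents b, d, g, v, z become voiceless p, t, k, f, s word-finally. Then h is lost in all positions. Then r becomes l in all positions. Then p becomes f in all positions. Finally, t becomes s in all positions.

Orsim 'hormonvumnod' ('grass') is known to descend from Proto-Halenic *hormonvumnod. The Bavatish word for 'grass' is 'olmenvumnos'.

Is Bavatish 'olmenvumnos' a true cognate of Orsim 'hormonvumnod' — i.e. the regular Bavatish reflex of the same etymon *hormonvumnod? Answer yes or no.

Derive the expected Bavatish reflex of *hormonvumnod:
Bavatish: *hormonvumnod > hormonvumnot > ormonvumnot > olmonvumnot > olmonvumnos  (by final devoicing, h-loss, unconditioned shift, unconditioned shift)
The regular Bavatish reflex would be 'olmonvumnos', but the attested form is 'olmenvumnos'. The correspondence is irregular, so they are not cognates (the Bavatish form has a different source).

no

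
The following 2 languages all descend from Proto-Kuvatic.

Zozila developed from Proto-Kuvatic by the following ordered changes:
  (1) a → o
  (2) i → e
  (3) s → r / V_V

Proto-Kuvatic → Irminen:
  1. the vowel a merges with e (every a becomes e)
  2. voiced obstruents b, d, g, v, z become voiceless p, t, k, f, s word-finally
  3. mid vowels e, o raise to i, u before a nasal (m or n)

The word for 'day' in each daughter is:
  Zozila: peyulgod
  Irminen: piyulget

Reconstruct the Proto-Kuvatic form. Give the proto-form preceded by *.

*piyulgad

Position 7: Zozila has o, Irminen has e. Taking the neighbouring segments as reconstructed: Zozila o could go back to *a or *o; Irminen e could go back to *a or *e — the one source consistent with every daughter is *a.
Position 2: Zozila has e, Irminen has i. Taking the neighbouring segments as reconstructed: Zozila e could go back to *e or *i; Irminen i can only go back to *i — the one source consistent with every daughter is *i.
Position 8: Zozila has d, Irminen has t. Zozila preserves d here (none of its changes turn any other segment into d), so the proto-segment is *d.
Continuing position by position gives *piyulgad; check it forward:
Zozila: *piyulgad > piyulgod > peyulgod  (by vowel merger, vowel merger)
Irminen: *piyulgad > piyulged > piyulget  (by vowel merger, final devoicing)
*piyulgad is the unique common source.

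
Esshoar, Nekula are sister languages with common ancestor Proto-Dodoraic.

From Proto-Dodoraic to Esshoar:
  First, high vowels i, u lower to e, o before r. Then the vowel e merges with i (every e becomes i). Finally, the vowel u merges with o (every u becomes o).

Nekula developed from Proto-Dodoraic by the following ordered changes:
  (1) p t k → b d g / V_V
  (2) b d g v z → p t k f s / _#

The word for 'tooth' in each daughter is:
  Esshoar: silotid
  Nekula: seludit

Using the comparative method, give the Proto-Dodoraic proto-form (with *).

Position 2: Esshoar has i, Nekula has e. Nekula preserves e here (none of its changes turn any other segment into e), so the proto-segment is *e.
Position 7: Esshoar has d, Nekula has t. Esshoar preserves d here (none of its changes turn any other segment into d), so the proto-segment is *d.
Position 4: Esshoar has o, Nekula has u. Nekula preserves u here (none of its changes turn any other segment into u), so the proto-segment is *u.
Verify the candidate proto-form against each daughter:
Esshoar: start from *selutid.
  rule 1: no change — selutid
  rule 2 (vowel merger): selutid → silutid
  rule 3 (vowel merger): silutid → silotid
  ⇒ Esshoar silotid
Nekula: *selutid > seludid > seludit  (by intervocalic voicing, final devoicing)
No other proto-form is consistent with every reflex, so the reconstruction is *selutid.

*selutid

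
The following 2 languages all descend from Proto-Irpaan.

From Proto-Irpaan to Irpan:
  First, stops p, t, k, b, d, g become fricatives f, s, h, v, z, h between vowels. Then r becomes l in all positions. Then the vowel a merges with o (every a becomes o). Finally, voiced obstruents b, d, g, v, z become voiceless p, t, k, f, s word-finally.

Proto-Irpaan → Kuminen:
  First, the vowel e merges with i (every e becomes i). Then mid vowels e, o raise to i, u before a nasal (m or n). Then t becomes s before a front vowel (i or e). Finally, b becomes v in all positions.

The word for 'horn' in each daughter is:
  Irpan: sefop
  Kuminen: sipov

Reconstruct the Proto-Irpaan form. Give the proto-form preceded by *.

*sepob

Position 5: Irpan has p, Kuminen has v. Taking the neighbouring segments as reconstructed: Irpan p could go back to *p or *b; Kuminen v could go back to *b or *v — the one source consistent with every daughter is *b.
Position 2: Irpan has e, Kuminen has i. Irpan preserves e here (none of its changes turn any other segment into e), so the proto-segment is *e.
Position 3: Irpan has f, Kuminen has p. Kuminen preserves p here (none of its changes turn any other segment into p), so the proto-segment is *p.
This points to *sepob. Verify forward in each daughter:
Irpan: start from *sepob.
  rule 1 (intervocalic lenition): sepob → sefob
  rule 2: no change — sefob
  rule 3: no change — sefob
  rule 4 (final devoicing): sefob → sefop
  ⇒ Irpan sefop
Kuminen: *sepob > sipob > sipov  (by vowel merger, unconditioned shift)
Only *sepob yields all of Irpan sefop, Kuminen sipov.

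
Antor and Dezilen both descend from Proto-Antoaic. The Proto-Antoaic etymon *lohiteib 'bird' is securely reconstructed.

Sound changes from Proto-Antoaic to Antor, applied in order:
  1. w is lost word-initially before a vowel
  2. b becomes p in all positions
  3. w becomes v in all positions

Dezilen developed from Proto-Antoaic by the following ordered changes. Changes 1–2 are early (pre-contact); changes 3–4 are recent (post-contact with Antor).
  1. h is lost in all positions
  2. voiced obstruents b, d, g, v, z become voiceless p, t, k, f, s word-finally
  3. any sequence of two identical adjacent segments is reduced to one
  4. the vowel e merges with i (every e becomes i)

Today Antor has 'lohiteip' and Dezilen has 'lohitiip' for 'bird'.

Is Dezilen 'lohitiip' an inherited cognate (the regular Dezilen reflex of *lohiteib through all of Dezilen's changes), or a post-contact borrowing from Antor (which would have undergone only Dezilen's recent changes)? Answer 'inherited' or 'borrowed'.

If inherited, *lohiteib would pass through all of Dezilen's changes:
Dezilen: *lohiteib
  lohiteib → loiteib   [h-loss]
  loiteib → loiteip   [final devoicing]
  loiteip (rule 3 does not apply)
  loiteip → loitiip   [vowel merger]
  giving Dezilen loitiip.
If borrowed from Antor 'lohiteip' after the early changes, it would undergo only the recent ones:
  rule 3 (degemination): no change (lohiteip)
  rule 4 (vowel merger): lohiteip → lohitiip
  ⇒ as a loan: lohitiip
Dezilen 'lohitiip' matches the loan outcome 'lohitiip', not the inherited 'loitiip' — it skipped the early Dezilen changes, so it was borrowed from Antor.

borrowed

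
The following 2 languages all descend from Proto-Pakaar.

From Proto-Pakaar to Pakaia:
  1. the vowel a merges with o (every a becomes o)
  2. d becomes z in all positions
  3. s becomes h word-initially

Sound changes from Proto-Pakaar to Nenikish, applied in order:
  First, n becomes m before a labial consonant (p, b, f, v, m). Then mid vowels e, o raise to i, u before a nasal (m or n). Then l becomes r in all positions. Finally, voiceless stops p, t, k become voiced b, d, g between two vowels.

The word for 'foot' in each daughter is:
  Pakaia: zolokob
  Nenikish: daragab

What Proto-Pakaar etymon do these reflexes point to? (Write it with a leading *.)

Position 6: Pakaia has o, Nenikish has a. Nenikish preserves a here (none of its changes turn any other segment into a), so the proto-segment is *a.
Position 4: Pakaia has o, Nenikish has a. Nenikish preserves a here (none of its changes turn any other segment into a), so the proto-segment is *a.
This points to *dalakab. Verify forward in each daughter:
Pakaia: *dalakab > dolokob > zolokob  (by vowel merger, unconditioned shift)
Nenikish: *dalakab > darakab > daragab  (by unconditioned shift, intervocalic voicing)
No other proto-form is consistent with every reflex, so the reconstruction is *dalakab.

*dalakab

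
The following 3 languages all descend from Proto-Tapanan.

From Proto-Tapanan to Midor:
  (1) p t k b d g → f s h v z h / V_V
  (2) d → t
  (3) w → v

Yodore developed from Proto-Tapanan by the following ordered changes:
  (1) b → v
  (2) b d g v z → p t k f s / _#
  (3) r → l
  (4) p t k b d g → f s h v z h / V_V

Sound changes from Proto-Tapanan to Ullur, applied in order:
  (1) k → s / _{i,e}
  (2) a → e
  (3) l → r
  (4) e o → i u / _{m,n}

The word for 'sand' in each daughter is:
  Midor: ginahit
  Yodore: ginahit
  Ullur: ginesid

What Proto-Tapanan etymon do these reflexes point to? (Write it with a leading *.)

*ginakid

Position 7: Midor has t, Yodore has t, Ullur has d. Ullur preserves d here (none of its changes turn any other segment into d), so the proto-segment is *d.
Position 4: Midor has a, Yodore has a, Ullur has e. Midor preserves a here (none of its changes turn any other segment into a), so the proto-segment is *a.
Continuing position by position gives *ginakid; check it forward:
Midor: start from *ginakid.
  rule 1 (intervocalic lenition): ginakid → ginahid
  rule 2 (unconditioned shift): ginahid → ginahit
  rule 3: no change — ginahit
  ⇒ Midor ginahit
Yodore: start from *ginakid.
  rule 1: no change — ginakid
  rule 2 (final devoicing): ginakid → ginakit
  rule 3: no change — ginakit
  rule 4 (intervocalic lenition): ginakit → ginahit
  ⇒ Yodore ginahit
Ullur: start from *ginakid.
  rule 1 (palatalisation): ginakid → ginasid
  rule 2 (vowel merger): ginasid → ginesid
  rule 3: no change — ginesid
  rule 4: no change — ginesid
  ⇒ Ullur ginesid
No other proto-form is consistent with every reflex, so the reconstruction is *ginakid.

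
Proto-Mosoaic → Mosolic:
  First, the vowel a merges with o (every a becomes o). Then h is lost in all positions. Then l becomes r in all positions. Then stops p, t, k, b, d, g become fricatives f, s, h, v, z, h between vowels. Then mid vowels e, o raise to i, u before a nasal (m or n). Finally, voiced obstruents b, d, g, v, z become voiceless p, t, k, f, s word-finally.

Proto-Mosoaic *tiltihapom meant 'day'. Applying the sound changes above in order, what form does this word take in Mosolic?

tirtiofum

Mosolic: start from *tiltihapom.
  rule 1 (vowel merger): tiltihapom → tiltihopom
  rule 2 (h-loss): tiltihopom → tiltiopom
  rule 3 (unconditioned shift): tiltiopom → tirtiopom
  rule 4 (intervocalic lenition): tirtiopom → tirtiofom
  rule 5 (pre-nasal raising): tirtiofom → tirtiofum
  rule 6: no change — tirtiofum
  ⇒ Mosolic tirtiofum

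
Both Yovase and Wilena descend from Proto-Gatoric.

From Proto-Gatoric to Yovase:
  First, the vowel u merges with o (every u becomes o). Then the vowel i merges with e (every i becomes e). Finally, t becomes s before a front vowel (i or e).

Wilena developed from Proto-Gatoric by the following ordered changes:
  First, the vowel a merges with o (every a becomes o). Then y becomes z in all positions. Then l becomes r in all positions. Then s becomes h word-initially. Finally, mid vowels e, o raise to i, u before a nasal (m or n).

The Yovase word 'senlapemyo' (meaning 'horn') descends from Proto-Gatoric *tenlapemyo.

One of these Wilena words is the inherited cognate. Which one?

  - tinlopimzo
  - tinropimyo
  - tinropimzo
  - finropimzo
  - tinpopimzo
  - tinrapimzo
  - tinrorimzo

tinropimzo

Wilena: *tenlapemyo > tenlopemyo > tenlopemzo > tenropemzo > tinropimzo  (by vowel merger, unconditioned shift, unconditioned shift, pre-nasal raising)
Only 'tinropimzo' matches the regular Wilena development of *tenlapemyo.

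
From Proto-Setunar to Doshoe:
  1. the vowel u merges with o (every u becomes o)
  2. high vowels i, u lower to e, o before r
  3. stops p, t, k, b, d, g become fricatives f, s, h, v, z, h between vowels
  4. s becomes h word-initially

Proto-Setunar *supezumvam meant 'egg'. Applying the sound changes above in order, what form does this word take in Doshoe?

hofezomvam

Doshoe: *supezumvam
  supezumvam → sopezomvam   [vowel merger]
  sopezomvam (rule 2 does not apply)
  sopezomvam → sofezomvam   [intervocalic lenition]
  sofezomvam → hofezomvam   [debuccalisation]
  giving Doshoe hofezomvam.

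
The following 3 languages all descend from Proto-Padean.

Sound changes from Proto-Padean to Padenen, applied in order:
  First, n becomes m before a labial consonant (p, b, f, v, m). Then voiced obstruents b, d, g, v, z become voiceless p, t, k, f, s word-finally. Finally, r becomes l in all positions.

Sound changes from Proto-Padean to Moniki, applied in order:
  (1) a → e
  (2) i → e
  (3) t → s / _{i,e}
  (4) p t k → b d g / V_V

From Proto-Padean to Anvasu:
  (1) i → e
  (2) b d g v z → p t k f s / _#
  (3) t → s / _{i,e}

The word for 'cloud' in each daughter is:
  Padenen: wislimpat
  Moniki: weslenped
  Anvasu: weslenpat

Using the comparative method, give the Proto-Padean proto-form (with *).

Position 9: Padenen has t, Moniki has d, Anvasu has t. Taking the neighbouring segments as reconstructed: Padenen t could go back to *t or *d; Moniki d can only go back to *d; Anvasu t could go back to *t or *d — the one source consistent with every daughter is *d.
Position 6: Padenen has m, Moniki has n, Anvasu has n. Moniki preserves n here (none of its changes turn any other segment into n), so the proto-segment is *n.
Position 8: Padenen has a, Moniki has e, Anvasu has a. Padenen preserves a here (none of its changes turn any other segment into a), so the proto-segment is *a.
Continuing position by position gives *wislinpad; check it forward:
Padenen: *wislinpad > wislimpad > wislimpat  (by nasal place assimilation, final devoicing)
Moniki: *wislinpad
  wislinpad → wislinped   [vowel merger]
  wislinped → weslenped   [vowel merger]
  weslenped (rule 3 does not apply)
  weslenped (rule 4 does not apply)
  giving Moniki weslenped.
Anvasu: *wislinpad > weslenpad > weslenpat  (by vowel merger, final devoicing)
No other proto-form is consistent with every reflex, so the reconstruction is *wislinpad.

*wislinpad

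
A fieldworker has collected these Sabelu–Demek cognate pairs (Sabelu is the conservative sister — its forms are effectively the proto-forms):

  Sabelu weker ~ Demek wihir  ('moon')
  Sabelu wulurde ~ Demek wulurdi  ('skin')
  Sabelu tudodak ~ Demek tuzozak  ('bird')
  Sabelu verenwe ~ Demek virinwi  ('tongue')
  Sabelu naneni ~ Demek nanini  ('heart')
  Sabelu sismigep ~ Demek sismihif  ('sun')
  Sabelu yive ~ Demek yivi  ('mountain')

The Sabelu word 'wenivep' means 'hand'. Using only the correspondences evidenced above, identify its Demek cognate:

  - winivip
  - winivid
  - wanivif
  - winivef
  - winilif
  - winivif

winivif

verenwe ~ virinwi, naneni ~ nanini — Sabelu e corresponds to Demek i after a consonant, before a nasal.
sismigep ~ sismihif — Sabelu e corresponds to Demek i after a consonant, before a labial obstruent.
sismigep ~ sismihif — Sabelu p corresponds to Demek f word-finally.
Applying these to Sabelu 'wenivep':
  wenivep → winivep   (e→i after a consonant, before a nasal)
  winivep → winivip   (e→i after a consonant, before a labial obstruent)
  winivip → winivif   (p→f word-finally)
So the Demek cognate is 'winivif'.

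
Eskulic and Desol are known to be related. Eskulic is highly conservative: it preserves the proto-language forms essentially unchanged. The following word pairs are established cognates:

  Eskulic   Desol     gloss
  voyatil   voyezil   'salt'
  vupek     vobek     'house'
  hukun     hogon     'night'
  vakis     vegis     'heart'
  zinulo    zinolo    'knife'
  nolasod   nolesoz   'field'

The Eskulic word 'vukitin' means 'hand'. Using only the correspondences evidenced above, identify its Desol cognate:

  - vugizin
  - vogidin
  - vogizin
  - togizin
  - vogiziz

hukun ~ hogon, zinulo ~ zinolo — Eskulic u corresponds to Desol o after a consonant, before a consonant other than r, m, n, p, b, f, v.
vakis ~ vegis — Eskulic k corresponds to Desol g between vowels (before a front vowel).
voyatil ~ voyezil — Eskulic t corresponds to Desol z between vowels (before a front vowel).
Applying these to Eskulic 'vukitin':
  vukitin → vokitin   (u→o after a consonant, before a consonant other than r, m, n, p, b, f, v)
  vokitin → vogitin   (k→g between vowels (before a front vowel))
  vogitin → vogizin   (t→z between vowels (before a front vowel))
So the Desol cognate is 'vogizin'.

vogizin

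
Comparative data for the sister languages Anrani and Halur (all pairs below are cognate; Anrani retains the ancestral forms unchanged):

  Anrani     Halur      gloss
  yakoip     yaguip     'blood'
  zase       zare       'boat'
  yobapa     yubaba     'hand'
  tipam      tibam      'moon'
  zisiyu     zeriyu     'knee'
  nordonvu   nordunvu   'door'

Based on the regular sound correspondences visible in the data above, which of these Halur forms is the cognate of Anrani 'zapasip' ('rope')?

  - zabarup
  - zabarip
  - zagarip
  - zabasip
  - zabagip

yobapa ~ yubaba, tipam ~ tibam — Anrani p corresponds to Halur b between vowels (before a back vowel).
zisiyu ~ zeriyu — Anrani s corresponds to Halur r between vowels (before a front vowel).
Applying these to Anrani 'zapasip':
  zapasip → zabasip   (p→b between vowels (before a back vowel))
  zabasip → zabarip   (s→r between vowels (before a front vowel))
So the Halur cognate is 'zabarip'.

zabarip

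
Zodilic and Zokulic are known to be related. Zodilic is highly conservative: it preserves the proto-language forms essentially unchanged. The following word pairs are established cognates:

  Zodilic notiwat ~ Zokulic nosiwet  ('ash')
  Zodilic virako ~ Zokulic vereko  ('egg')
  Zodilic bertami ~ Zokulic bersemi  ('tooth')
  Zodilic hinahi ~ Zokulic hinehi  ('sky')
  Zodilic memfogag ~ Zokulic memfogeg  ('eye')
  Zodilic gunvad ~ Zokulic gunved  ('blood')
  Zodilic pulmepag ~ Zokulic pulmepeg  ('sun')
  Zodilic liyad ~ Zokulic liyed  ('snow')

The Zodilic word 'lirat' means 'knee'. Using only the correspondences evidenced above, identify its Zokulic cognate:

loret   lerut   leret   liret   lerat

leret

virako ~ vereko — Zodilic i corresponds to Zokulic e after a consonant, before r.
notiwat ~ nosiwet, virako ~ vereko — Zodilic a corresponds to Zokulic e after a consonant, before a consonant other than r, m, n, p, b, f, v.
Applying these to Zodilic 'lirat':
  lirat → lerat   (i→e after a consonant, before r)
  lerat → leret   (a→e after a consonant, before a consonant other than r, m, n, p, b, f, v)
So the Zokulic cognate is 'leret'.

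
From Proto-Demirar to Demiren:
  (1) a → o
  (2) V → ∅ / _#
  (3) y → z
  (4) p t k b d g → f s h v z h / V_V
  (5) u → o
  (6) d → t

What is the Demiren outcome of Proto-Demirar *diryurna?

tirzorn

Demiren: *diryurna
  diryurna → diryurno   [vowel merger]
  diryurno → diryurn   [apocope]
  diryurn → dirzurn   [unconditioned shift]
  dirzurn (rule 4 does not apply)
  dirzurn → dirzorn   [vowel merger]
  dirzorn → tirzorn   [unconditioned shift]
  giving Demiren tirzorn.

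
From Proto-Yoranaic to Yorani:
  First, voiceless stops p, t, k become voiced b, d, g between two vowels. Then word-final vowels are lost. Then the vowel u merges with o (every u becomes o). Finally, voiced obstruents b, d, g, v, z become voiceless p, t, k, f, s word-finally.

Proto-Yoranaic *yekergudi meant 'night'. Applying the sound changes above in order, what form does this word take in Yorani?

Yorani: *yekergudi
  yekergudi → yegergudi   [intervocalic voicing]
  yegergudi → yegergud   [apocope]
  yegergud → yegergod   [vowel merger]
  yegergod → yegergot   [final devoicing]
  giving Yorani yegergot.

yegergot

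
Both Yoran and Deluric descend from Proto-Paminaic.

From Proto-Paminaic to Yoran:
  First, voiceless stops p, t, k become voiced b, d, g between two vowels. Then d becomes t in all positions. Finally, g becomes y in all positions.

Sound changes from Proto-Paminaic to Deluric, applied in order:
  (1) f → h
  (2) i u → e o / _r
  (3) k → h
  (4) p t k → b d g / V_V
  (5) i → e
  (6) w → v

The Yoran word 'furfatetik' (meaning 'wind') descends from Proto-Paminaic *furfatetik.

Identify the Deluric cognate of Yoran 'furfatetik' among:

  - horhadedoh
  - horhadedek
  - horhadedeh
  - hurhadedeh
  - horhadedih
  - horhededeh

horhadedeh

Deluric: *furfatetik > hurhatetik > horhatetik > horhatetih > horhadedih > horhadedeh  (by unconditioned shift, pre-rhotic lowering, unconditioned shift, intervocalic voicing, vowel merger)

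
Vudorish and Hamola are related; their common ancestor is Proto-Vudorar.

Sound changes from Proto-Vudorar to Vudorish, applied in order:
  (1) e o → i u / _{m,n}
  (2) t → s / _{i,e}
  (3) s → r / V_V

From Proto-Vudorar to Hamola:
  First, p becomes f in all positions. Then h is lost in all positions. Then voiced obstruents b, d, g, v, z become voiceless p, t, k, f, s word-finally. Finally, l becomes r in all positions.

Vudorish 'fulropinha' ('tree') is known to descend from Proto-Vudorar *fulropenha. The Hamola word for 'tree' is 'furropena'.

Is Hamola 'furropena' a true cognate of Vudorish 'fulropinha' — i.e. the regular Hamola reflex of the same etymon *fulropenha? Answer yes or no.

no

Derive the expected Hamola reflex of *fulropenha:
Hamola: *fulropenha > fulrofenha > fulrofena > furrofena  (by unconditioned shift, h-loss, unconditioned shift)
The regular Hamola reflex would be 'furrofena', but the attested form is 'furropena'. The correspondence is irregular, so they are not cognates (the Hamola form has a different source).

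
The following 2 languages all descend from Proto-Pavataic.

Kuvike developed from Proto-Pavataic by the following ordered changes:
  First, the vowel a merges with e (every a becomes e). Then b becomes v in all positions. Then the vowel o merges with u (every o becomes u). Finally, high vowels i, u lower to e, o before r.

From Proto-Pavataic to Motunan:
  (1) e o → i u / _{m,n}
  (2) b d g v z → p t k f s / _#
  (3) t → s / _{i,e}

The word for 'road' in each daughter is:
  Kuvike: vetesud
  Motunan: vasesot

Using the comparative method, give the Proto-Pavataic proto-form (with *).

*vatesod

Position 2: Kuvike has e, Motunan has a. Motunan preserves a here (none of its changes turn any other segment into a), so the proto-segment is *a.
Position 3: Kuvike has t, Motunan has s. Kuvike preserves t here (none of its changes turn any other segment into t), so the proto-segment is *t.
Verify the candidate proto-form against each daughter:
Kuvike: start from *vatesod.
  rule 1 (vowel merger): vatesod → vetesod
  rule 2: no change — vetesod
  rule 3 (vowel merger): vetesod → vetesud
  rule 4: no change — vetesud
  ⇒ Kuvike vetesud
Motunan: start from *vatesod.
  rule 1: no change — vatesod
  rule 2 (final devoicing): vatesod → vatesot
  rule 3 (palatalisation): vatesot → vasesot
  ⇒ Motunan vasesot
Only *vatesod yields all of Kuvike vetesud, Motunan vasesot.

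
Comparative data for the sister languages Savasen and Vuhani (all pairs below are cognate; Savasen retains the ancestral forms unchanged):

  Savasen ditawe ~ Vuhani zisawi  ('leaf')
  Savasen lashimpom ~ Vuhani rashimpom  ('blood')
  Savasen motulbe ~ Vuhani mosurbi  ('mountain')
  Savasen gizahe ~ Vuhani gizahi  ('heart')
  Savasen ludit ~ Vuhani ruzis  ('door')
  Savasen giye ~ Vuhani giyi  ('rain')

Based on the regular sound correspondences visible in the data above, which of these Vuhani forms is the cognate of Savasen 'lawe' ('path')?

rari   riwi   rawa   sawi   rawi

rawi

lashimpom ~ rashimpom — Savasen l corresponds to Vuhani r word-initially before a back vowel.
ditawe ~ zisawi, motulbe ~ mosurbi — Savasen e corresponds to Vuhani i word-finally.
Applying these to Savasen 'lawe':
  lawe → rawe   (l→r word-initially before a back vowel)
  rawe → rawi   (e→i word-finally)
So the Vuhani cognate is 'rawi'.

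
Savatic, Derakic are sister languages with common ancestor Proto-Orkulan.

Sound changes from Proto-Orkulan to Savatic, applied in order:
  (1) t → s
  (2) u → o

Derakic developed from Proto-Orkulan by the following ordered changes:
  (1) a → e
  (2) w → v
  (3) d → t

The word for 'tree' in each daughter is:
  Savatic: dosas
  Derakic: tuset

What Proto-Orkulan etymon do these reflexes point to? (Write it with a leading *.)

Position 4: Savatic has a, Derakic has e. Savatic preserves a here (none of its changes turn any other segment into a), so the proto-segment is *a.
Position 1: Savatic has d, Derakic has t. Savatic preserves d here (none of its changes turn any other segment into d), so the proto-segment is *d.
Verify the candidate proto-form against each daughter:
Savatic: *dusat
  dusat → dusas   [unconditioned shift]
  dusas → dosas   [vowel merger]
  giving Savatic dosas.
Derakic: start from *dusat.
  rule 1 (vowel merger): dusat → duset
  rule 2: no change — duset
  rule 3 (unconditioned shift): duset → tuset
  ⇒ Derakic tuset
Only *dusat yields all of Savatic dosas, Derakic tuset.

*dusat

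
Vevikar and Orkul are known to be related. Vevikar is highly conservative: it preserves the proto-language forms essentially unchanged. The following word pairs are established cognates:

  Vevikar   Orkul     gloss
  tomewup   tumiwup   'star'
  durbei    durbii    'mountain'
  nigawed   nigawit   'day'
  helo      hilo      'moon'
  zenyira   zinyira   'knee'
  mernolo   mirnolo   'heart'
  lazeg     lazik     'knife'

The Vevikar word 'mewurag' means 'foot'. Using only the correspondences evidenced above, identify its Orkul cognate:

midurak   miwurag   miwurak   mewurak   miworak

miwurak

tomewup ~ tumiwup, nigawed ~ nigawit — Vevikar e corresponds to Orkul i after a consonant, before a consonant other than r, m, n, p, b, f, v.
lazeg ~ lazik — Vevikar g corresponds to Orkul k word-finally.
Applying these to Vevikar 'mewurag':
  mewurag → miwurag   (e→i after a consonant, before a consonant other than r, m, n, p, b, f, v)
  miwurag → miwurak   (g→k word-finally)
So the Orkul cognate is 'miwurak'.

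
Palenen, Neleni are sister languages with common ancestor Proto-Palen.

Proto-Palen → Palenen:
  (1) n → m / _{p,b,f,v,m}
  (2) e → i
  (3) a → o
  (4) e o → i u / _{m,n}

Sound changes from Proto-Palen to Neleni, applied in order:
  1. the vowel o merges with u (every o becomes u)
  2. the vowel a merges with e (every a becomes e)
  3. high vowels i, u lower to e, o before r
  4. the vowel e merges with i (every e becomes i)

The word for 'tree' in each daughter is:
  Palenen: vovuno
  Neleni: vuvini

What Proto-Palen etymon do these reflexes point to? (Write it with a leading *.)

Position 6: Palenen has o, Neleni has i. Taking the neighbouring segments as reconstructed: Palenen o could go back to *a or *o; Neleni i could go back to *a or *e or *i — the one source consistent with every daughter is *a.
Position 4: Palenen has u, Neleni has i. Taking the neighbouring segments as reconstructed: Palenen u could go back to *a or *o or *u; Neleni i could go back to *a or *e or *i — the one source consistent with every daughter is *a.
Verify the candidate proto-form against each daughter:
Palenen: *vovana
  vovana (rule 1 does not apply)
  vovana (rule 2 does not apply)
  vovana → vovono   [vowel merger]
  vovono → vovuno   [pre-nasal raising]
  giving Palenen vovuno.
Neleni: *vovana > vuvana > vuvene > vuvini  (by vowel merger, vowel merger, vowel merger)
No other proto-form is consistent with every reflex, so the reconstruction is *vovana.

*vovana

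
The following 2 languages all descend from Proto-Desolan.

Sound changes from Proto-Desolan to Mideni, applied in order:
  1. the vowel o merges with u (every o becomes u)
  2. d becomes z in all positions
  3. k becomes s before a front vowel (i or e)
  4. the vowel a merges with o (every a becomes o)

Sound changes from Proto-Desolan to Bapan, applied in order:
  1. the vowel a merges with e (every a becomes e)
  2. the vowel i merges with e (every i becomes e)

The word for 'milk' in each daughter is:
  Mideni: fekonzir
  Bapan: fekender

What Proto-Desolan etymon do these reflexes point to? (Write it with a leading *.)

*fekandir

Position 4: Mideni has o, Bapan has e. In Mideni, o can only continue *a, so the proto-segment is *a.
Position 7: Mideni has i, Bapan has e. Mideni preserves i here (none of its changes turn any other segment into i), so the proto-segment is *i.
Position 6: Mideni has z, Bapan has d. Bapan preserves d here (none of its changes turn any other segment into d), so the proto-segment is *d.
Continuing position by position gives *fekandir; check it forward:
Mideni: *fekandir > fekanzir > fekonzir  (by unconditioned shift, vowel merger)
Bapan: *fekandir
  fekandir → fekendir   [vowel merger]
  fekendir → fekender   [vowel merger]
  giving Bapan fekender.
Only *fekandir yields all of Mideni fekonzir, Bapan fekender.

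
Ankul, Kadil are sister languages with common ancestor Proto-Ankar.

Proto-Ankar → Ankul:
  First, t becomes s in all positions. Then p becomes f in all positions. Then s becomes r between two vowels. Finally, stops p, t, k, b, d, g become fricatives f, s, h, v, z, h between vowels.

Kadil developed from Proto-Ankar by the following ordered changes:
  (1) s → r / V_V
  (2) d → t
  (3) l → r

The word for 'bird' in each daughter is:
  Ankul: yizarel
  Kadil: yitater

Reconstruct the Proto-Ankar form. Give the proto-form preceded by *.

Position 3: Ankul has z, Kadil has t. Taking the neighbouring segments as reconstructed: Ankul z could go back to *d or *z; Kadil t could go back to *t or *d — the one source consistent with every daughter is *d.
Position 7: Ankul has l, Kadil has r. Ankul preserves l here (none of its changes turn any other segment into l), so the proto-segment is *l.
Continuing position by position gives *yidatel; check it forward:
Ankul: *yidatel
  yidatel → yidasel   [unconditioned shift]
  yidasel (rule 2 does not apply)
  yidasel → yidarel   [rhotacism]
  yidarel → yizarel   [intervocalic lenition]
  giving Ankul yizarel.
Kadil: *yidatel > yitatel > yitater  (by unconditioned shift, unconditioned shift)
No other proto-form is consistent with every reflex, so the reconstruction is *yidatel.

*yidatel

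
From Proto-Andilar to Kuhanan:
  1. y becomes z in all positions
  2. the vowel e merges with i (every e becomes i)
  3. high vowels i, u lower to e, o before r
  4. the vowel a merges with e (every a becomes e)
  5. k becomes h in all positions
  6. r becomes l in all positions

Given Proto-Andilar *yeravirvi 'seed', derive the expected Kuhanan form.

zelevelvi

Kuhanan: *yeravirvi
  yeravirvi → zeravirvi   [unconditioned shift]
  zeravirvi → ziravirvi   [vowel merger]
  ziravirvi → zeravervi   [pre-rhotic lowering]
  zeravervi → zerevervi   [vowel merger]
  zerevervi (rule 5 does not apply)
  zerevervi → zelevelvi   [unconditioned shift]
  giving Kuhanan zelevelvi.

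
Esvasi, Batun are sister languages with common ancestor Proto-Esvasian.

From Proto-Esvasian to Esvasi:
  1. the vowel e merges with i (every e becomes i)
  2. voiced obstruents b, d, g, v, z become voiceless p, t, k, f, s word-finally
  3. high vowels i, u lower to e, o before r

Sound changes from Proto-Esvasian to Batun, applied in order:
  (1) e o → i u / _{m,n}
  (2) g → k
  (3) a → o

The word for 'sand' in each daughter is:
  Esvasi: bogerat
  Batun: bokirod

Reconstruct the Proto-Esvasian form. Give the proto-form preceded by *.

*bogirad

Position 3: Esvasi has g, Batun has k. Esvasi preserves g here (none of its changes turn any other segment into g), so the proto-segment is *g.
Position 7: Esvasi has t, Batun has d. Batun preserves d here (none of its changes turn any other segment into d), so the proto-segment is *d.
Position 6: Esvasi has a, Batun has o. Esvasi preserves a here (none of its changes turn any other segment into a), so the proto-segment is *a.
This points to *bogirad. Verify forward in each daughter:
Esvasi: start from *bogirad.
  rule 1: no change — bogirad
  rule 2 (final devoicing): bogirad → bogirat
  rule 3 (pre-rhotic lowering): bogirat → bogerat
  ⇒ Esvasi bogerat
Batun: *bogirad > bokirad > bokirod  (by unconditioned shift, vowel merger)
Only *bogirad yields all of Esvasi bogerat, Batun bokirod.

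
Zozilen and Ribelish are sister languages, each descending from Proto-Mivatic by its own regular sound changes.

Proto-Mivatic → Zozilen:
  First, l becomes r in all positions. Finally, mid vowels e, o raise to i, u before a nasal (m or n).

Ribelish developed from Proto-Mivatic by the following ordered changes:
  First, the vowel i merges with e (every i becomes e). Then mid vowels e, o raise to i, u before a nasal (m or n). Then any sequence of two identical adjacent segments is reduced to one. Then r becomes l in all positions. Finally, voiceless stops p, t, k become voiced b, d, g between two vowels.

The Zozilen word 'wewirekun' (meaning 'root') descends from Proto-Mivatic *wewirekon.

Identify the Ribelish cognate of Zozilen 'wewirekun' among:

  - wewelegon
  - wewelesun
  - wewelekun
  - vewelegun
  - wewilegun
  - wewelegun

wewelegun

Ribelish: *wewirekon > wewerekon > wewerekun > wewelekun > wewelegun  (by vowel merger, pre-nasal raising, unconditioned shift, intervocalic voicing)
Only 'wewelegun' matches the regular Ribelish development of *wewirekon.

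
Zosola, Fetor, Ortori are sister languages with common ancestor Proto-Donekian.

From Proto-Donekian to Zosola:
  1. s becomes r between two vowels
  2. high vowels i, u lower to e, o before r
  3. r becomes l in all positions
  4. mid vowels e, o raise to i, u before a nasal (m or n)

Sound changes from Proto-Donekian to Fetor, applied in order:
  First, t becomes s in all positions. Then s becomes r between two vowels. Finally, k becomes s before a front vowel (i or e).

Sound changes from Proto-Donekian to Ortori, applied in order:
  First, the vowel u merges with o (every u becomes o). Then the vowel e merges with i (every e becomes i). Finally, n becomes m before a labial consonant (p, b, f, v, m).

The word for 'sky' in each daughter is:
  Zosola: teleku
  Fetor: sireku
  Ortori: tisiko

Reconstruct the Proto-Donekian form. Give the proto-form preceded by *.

*tiseku

Position 4: Zosola has e, Fetor has e, Ortori has i. Fetor preserves e here (none of its changes turn any other segment into e), so the proto-segment is *e.
Position 1: Zosola has t, Fetor has s, Ortori has t. Zosola preserves t here (none of its changes turn any other segment into t), so the proto-segment is *t.
Verify the candidate proto-form against each daughter:
Zosola: start from *tiseku.
  rule 1 (rhotacism): tiseku → tireku
  rule 2 (pre-rhotic lowering): tireku → tereku
  rule 3 (unconditioned shift): tereku → teleku
  rule 4: no change — teleku
  ⇒ Zosola teleku
Fetor: *tiseku
  tiseku → siseku   [unconditioned shift]
  siseku → sireku   [rhotacism]
  sireku (rule 3 does not apply)
  giving Fetor sireku.
Ortori: start from *tiseku.
  rule 1 (vowel merger): tiseku → tiseko
  rule 2 (vowel merger): tiseko → tisiko
  rule 3: no change — tisiko
  ⇒ Ortori tisiko
Only *tiseku yields all of Zosola teleku, Fetor sireku, Ortori tisiko.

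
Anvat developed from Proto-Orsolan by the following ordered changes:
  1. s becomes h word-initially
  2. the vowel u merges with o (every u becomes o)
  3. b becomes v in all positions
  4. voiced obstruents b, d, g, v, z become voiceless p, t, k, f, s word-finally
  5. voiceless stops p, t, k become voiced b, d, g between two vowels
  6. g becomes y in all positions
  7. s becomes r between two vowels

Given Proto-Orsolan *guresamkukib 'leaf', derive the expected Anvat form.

Anvat: *guresamkukib > goresamkokib > goresamkokiv > goresamkokif > goresamkogif > yoresamkoyif > yoreramkoyif  (by vowel merger, unconditioned shift, final devoicing, intervocalic voicing, unconditioned shift, rhotacism)

yoreramkoyif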